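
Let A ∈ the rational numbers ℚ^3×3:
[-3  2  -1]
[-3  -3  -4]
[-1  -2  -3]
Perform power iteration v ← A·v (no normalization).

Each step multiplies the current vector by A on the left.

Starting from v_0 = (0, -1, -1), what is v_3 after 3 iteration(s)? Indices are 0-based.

v_0 = (0, -1, -1).
v_1 = A·v_0 = (-1, 7, 5).
v_2 = A·v_1 = (12, -38, -28).
v_3 = A·v_2 = (-84, 190, 148).

v_3 = (-84, 190, 148)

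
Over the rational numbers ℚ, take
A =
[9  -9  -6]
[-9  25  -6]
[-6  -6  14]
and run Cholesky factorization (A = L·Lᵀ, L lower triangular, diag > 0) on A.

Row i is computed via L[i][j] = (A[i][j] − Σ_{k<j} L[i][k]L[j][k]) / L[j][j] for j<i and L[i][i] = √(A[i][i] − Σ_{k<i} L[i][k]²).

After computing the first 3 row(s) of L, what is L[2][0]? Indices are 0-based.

Step 1: L[0][0] = √(9) = 3.
  L[1][0] = (-9) / L[0][0] = -3.
Step 2: L[1][1] = √(16) = 4.
  L[2][0] = (-6) / L[0][0] = -2.
  L[2][1] = (-12) / L[1][1] = -3.
Step 3: L[2][2] = √(1) = 1.

L[2][0] = -2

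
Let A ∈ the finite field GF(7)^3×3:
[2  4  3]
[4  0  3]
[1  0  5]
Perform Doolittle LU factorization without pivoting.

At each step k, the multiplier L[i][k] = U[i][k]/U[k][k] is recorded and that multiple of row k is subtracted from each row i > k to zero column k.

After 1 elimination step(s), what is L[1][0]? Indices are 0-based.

L[1][0] = 2

[col 0] pivot 2
  R1 -= 2*R0 → (0, 6, 4)  (L[1][0] := 2)
  R2 -= 4*R0 → (0, 5, 0)  (L[2][0] := 4)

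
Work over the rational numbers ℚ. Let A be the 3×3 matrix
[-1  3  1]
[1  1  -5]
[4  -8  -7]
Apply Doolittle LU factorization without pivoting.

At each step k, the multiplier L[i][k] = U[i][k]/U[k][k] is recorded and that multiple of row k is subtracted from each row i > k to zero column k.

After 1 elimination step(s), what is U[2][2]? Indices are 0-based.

k=0: U[0][0]=-1
  eliminate (1,0): mult=-1, new row 1: (0, 4, -4); set L[1][0]=-1
  eliminate (2,0): mult=-4, new row 2: (0, 4, -3); set L[2][0]=-4

U[2][2] = -3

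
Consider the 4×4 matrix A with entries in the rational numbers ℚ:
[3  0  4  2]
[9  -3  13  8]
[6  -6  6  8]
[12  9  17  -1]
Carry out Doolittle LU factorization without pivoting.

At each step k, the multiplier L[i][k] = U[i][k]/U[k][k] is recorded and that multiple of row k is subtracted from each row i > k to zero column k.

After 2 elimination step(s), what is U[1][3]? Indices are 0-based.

U[1][3] = 2

[col 0] pivot 3
  R1 -= 3*R0 → (0, -3, 1, 2)  (L[1][0] := 3)
  R2 -= 2*R0 → (0, -6, -2, 4)  (L[2][0] := 2)
  R3 -= 4*R0 → (0, 9, 1, -9)  (L[3][0] := 4)
[col 1] pivot -3
  R2 -= 2*R1 → (0, 0, -4, 0)  (L[2][1] := 2)
  R3 -= -3*R1 → (0, 0, 4, -3)  (L[3][1] := -3)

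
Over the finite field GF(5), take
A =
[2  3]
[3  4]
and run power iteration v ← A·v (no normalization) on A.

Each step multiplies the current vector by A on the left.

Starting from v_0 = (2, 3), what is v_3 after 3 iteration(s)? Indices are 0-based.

v_3 = (3, 4)

v_0 = (2, 3).
v_1 = A·v_0 = (3, 3).
v_2 = A·v_1 = (0, 1).
v_3 = A·v_2 = (3, 4).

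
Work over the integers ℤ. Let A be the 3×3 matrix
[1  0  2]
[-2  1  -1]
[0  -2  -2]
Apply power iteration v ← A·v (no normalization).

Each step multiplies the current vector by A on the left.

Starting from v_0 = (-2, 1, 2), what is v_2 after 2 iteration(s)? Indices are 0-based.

v_2 = (-10, 5, 6)

v_0 = (-2, 1, 2).
v_1 = A·v_0 = (2, 3, -6).
v_2 = A·v_1 = (-10, 5, 6).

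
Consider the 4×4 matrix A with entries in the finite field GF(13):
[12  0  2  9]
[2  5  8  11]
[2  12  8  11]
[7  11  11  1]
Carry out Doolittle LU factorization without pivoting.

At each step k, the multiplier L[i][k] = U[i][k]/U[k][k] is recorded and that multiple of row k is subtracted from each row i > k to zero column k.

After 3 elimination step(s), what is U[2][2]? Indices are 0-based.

U[2][2] = 4

[col 0] pivot 12
  R1 -= 11*R0 → (0, 5, 12, 3)  (L[1][0] := 11)
  R2 -= 11*R0 → (0, 12, 12, 3)  (L[2][0] := 11)
  R3 -= 6*R0 → (0, 11, 12, 12)  (L[3][0] := 6)
[col 1] pivot 5
  R2 -= 5*R1 → (0, 0, 4, 1)  (L[2][1] := 5)
  R3 -= 10*R1 → (0, 0, 9, 8)  (L[3][1] := 10)
[col 2] pivot 4
  R3 -= 12*R2 → (0, 0, 0, 9)  (L[3][2] := 12)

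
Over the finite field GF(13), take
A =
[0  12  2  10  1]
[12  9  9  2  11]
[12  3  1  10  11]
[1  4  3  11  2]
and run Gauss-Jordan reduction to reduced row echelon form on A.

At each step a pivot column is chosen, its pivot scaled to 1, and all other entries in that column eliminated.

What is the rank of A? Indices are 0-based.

pivot(0,0): swap R0↔R1
pivot(0,0)=12: scale R0 → (1, 4, 4, 11, 2)
  clear (2,0): R2 −= (12)R0 → (0, 7, 5, 8, 0)
  clear (3,0): R3 −= (1)R0 → (0, 0, 12, 0, 0)
pivot(1,1)=12: scale R1 → (0, 1, 11, 3, 12)
  clear (0,1): R0 −= (4)R1 → (1, 0, 12, 12, 6)
  clear (2,1): R2 −= (7)R1 → (0, 0, 6, 0, 7)
pivot(2,2)=6: scale R2 → (0, 0, 1, 0, 12)
  clear (0,2): R0 −= (12)R2 → (1, 0, 0, 12, 5)
  clear (1,2): R1 −= (11)R2 → (0, 1, 0, 3, 10)
  clear (3,2): R3 −= (12)R2 → (0, 0, 0, 0, 12)
col 3: no nonzero at/below row 3; advance.
pivot(3,4)=12: scale R3 → (0, 0, 0, 0, 1)
  clear (0,4): R0 −= (5)R3 → (1, 0, 0, 12, 0)
  clear (1,4): R1 −= (10)R3 → (0, 1, 0, 3, 0)
  clear (2,4): R2 −= (12)R3 → (0, 0, 1, 0, 0)

rank = 4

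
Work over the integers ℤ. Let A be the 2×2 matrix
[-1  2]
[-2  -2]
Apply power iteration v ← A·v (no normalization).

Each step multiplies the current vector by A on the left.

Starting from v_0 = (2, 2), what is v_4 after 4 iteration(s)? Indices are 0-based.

v_0 = (2, 2).
v_1 = A·v_0 = (2, -8).
v_2 = A·v_1 = (-18, 12).
v_3 = A·v_2 = (42, 12).
v_4 = A·v_3 = (-18, -108).

v_4 = (-18, -108)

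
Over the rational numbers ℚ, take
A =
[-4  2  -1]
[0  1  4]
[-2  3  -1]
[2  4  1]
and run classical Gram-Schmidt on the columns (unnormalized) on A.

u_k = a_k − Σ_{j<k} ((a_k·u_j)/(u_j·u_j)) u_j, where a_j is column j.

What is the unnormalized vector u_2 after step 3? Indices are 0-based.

u_2 = (3/19, 218/57, -44/57, -26/57)

Step 1: u_0 = a_0 = (-4, 0, -2, 2).
Step 2: u_1 = a_1 − (-1/4)·u_0 = (1, 1, 5/2, 9/2).
Step 3: u_2 = a_2 − (1/3)·u_0 − (10/57)·u_1 = (3/19, 218/57, -44/57, -26/57).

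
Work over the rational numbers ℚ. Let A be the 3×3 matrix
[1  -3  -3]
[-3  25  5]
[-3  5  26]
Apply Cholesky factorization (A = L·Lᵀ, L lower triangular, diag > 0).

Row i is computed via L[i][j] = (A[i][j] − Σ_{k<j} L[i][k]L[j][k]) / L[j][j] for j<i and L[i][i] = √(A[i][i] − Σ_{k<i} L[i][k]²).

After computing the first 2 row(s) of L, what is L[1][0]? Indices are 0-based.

Step 1: L[0][0] = √(1) = 1.
  L[1][0] = (-3) / L[0][0] = -3.
Step 2: L[1][1] = √(16) = 4.

L[1][0] = -3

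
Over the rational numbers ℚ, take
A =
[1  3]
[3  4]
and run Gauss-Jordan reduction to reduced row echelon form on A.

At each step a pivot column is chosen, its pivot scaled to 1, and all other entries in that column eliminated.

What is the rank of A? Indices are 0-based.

step 1: normalize row 0 (÷1) = (1, 3)
  row 1: subtract 3×row0 = (0, -5)
step 2: normalize row 1 (÷-5) = (0, 1)
  row 0: subtract 3×row1 = (1, 0)

rank = 2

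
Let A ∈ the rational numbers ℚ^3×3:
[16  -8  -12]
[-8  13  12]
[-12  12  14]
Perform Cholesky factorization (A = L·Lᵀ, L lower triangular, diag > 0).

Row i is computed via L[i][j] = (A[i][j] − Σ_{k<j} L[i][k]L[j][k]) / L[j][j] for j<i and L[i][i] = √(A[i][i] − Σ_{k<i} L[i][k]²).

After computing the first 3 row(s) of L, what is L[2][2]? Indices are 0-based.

Step 1: L[0][0] = √(16) = 4.
  L[1][0] = (-8) / L[0][0] = -2.
Step 2: L[1][1] = √(9) = 3.
  L[2][0] = (-12) / L[0][0] = -3.
  L[2][1] = (6) / L[1][1] = 2.
Step 3: L[2][2] = √(1) = 1.

L[2][2] = 1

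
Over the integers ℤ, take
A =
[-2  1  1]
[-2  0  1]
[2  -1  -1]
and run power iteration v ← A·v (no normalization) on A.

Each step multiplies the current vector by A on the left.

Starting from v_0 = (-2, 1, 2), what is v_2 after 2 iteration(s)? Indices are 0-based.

v_0 = (-2, 1, 2).
v_1 = A·v_0 = (7, 6, -7).
v_2 = A·v_1 = (-15, -21, 15).

v_2 = (-15, -21, 15)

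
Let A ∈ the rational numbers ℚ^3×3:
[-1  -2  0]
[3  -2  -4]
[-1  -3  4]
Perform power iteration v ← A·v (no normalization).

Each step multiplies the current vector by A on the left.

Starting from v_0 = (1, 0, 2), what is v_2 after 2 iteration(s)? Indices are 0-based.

v_0 = (1, 0, 2).
v_1 = A·v_0 = (-1, -5, 7).
v_2 = A·v_1 = (11, -21, 44).

v_2 = (11, -21, 44)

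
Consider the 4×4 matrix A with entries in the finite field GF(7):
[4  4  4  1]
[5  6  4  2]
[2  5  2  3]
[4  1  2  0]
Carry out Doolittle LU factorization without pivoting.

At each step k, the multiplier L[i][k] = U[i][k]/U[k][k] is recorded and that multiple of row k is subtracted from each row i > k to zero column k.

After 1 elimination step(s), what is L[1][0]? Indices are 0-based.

Step 1: pivot at (0,0) is 4.
  row1 ← row1 − (3)·row0  ⇒  L[1][0]=3, U row1=(0, 1, 6, 6)
  row2 ← row2 − (4)·row0  ⇒  L[2][0]=4, U row2=(0, 3, 0, 6)
  row3 ← row3 − (1)·row0  ⇒  L[3][0]=1, U row3=(0, 4, 5, 6)

L[1][0] = 3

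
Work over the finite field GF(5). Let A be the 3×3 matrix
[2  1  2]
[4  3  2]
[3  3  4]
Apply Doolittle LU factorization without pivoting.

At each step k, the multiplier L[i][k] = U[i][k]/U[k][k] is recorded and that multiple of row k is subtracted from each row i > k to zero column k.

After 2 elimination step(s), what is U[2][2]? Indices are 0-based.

U[2][2] = 4

[col 0] pivot 2
  R1 -= 2*R0 → (0, 1, 3)  (L[1][0] := 2)
  R2 -= 4*R0 → (0, 4, 1)  (L[2][0] := 4)
[col 1] pivot 1
  R2 -= 4*R1 → (0, 0, 4)  (L[2][1] := 4)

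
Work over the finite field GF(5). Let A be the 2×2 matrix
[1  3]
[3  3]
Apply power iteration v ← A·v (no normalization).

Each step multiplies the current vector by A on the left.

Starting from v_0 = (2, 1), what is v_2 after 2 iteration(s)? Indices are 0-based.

v_2 = (2, 2)

v_0 = (2, 1).
v_1 = A·v_0 = (0, 4).
v_2 = A·v_1 = (2, 2).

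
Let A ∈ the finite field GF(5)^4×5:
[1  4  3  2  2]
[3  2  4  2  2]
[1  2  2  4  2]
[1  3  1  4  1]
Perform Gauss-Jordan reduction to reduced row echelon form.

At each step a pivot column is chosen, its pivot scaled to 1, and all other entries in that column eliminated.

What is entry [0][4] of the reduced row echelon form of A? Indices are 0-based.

[1] R0 /= 1  ⇒  (1, 4, 3, 2, 2)
     R1 -= 3·R0  ⇒  (0, 0, 0, 1, 1)
     R2 -= 1·R0  ⇒  (0, 3, 4, 2, 0)
     R3 -= 1·R0  ⇒  (0, 4, 3, 2, 4)
[2] R1 <-> R2
[2] R1 /= 3  ⇒  (0, 1, 3, 4, 0)
     R0 -= 4·R1  ⇒  (1, 0, 1, 1, 2)
     R3 -= 4·R1  ⇒  (0, 0, 1, 1, 4)
[3] R2 <-> R3
[3] R2 /= 1  ⇒  (0, 0, 1, 1, 4)
     R0 -= 1·R2  ⇒  (1, 0, 0, 0, 3)
     R1 -= 3·R2  ⇒  (0, 1, 0, 1, 3)
[4] R3 /= 1  ⇒  (0, 0, 0, 1, 1)
     R1 -= 1·R3  ⇒  (0, 1, 0, 0, 2)
     R2 -= 1·R3  ⇒  (0, 0, 1, 0, 3)

M[0][4] = 3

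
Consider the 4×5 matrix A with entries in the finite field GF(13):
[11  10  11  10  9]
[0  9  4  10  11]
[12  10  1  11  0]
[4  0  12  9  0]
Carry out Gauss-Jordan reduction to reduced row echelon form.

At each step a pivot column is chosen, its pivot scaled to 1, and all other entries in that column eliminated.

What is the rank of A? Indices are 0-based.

rank = 4

pivot(0,0)=11: scale R0 → (1, 8, 1, 8, 2)
  clear (2,0): R2 −= (12)R0 → (0, 5, 2, 6, 2)
  clear (3,0): R3 −= (4)R0 → (0, 7, 8, 3, 5)
pivot(1,1)=9: scale R1 → (0, 1, 12, 4, 7)
  clear (0,1): R0 −= (8)R1 → (1, 0, 9, 2, 11)
  clear (2,1): R2 −= (5)R1 → (0, 0, 7, 12, 6)
  clear (3,1): R3 −= (7)R1 → (0, 0, 2, 1, 8)
pivot(2,2)=7: scale R2 → (0, 0, 1, 11, 12)
  clear (0,2): R0 −= (9)R2 → (1, 0, 0, 7, 7)
  clear (1,2): R1 −= (12)R2 → (0, 1, 0, 2, 6)
  clear (3,2): R3 −= (2)R2 → (0, 0, 0, 5, 10)
pivot(3,3)=5: scale R3 → (0, 0, 0, 1, 2)
  clear (0,3): R0 −= (7)R3 → (1, 0, 0, 0, 6)
  clear (1,3): R1 −= (2)R3 → (0, 1, 0, 0, 2)
  clear (2,3): R2 −= (11)R3 → (0, 0, 1, 0, 3)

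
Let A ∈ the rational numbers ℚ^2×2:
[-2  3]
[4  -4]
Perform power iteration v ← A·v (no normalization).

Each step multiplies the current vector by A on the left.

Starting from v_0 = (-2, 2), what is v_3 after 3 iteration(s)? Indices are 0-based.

v_3 = (448, -688)

v_0 = (-2, 2).
v_1 = A·v_0 = (10, -16).
v_2 = A·v_1 = (-68, 104).
v_3 = A·v_2 = (448, -688).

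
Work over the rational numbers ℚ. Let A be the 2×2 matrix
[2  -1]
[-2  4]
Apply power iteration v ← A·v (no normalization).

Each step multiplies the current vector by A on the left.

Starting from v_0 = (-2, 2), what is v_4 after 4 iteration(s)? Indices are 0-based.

v_4 = (-504, 1368)

v_0 = (-2, 2).
v_1 = A·v_0 = (-6, 12).
v_2 = A·v_1 = (-24, 60).
v_3 = A·v_2 = (-108, 288).
v_4 = A·v_3 = (-504, 1368).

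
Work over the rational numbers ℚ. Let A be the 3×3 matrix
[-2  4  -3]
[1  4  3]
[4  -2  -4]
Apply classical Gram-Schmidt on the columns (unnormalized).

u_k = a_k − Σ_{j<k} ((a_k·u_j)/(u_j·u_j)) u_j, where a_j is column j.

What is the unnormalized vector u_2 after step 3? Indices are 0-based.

u_2 = (-69/17, 46/17, -46/17)

Step 1: u_0 = a_0 = (-2, 1, 4).
Step 2: u_1 = a_1 − (-4/7)·u_0 = (20/7, 32/7, 2/7).
Step 3: u_2 = a_2 − (-1/3)·u_0 − (7/51)·u_1 = (-69/17, 46/17, -46/17).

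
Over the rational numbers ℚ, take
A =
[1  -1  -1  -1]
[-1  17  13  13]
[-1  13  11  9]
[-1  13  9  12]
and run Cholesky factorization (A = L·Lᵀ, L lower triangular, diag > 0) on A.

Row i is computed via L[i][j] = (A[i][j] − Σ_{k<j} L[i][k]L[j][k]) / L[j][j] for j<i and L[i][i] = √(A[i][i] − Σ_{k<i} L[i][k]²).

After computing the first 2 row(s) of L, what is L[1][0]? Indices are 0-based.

L[1][0] = -1

Step 1: L[0][0] = √(1) = 1.
  L[1][0] = (-1) / L[0][0] = -1.
Step 2: L[1][1] = √(16) = 4.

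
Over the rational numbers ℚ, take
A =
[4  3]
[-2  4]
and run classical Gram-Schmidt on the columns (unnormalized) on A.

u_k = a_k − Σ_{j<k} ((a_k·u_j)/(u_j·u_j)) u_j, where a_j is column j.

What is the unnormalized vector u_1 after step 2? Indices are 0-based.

Step 1: u_0 = a_0 = (4, -2).
Step 2: u_1 = a_1 − (1/5)·u_0 = (11/5, 22/5).

u_1 = (11/5, 22/5)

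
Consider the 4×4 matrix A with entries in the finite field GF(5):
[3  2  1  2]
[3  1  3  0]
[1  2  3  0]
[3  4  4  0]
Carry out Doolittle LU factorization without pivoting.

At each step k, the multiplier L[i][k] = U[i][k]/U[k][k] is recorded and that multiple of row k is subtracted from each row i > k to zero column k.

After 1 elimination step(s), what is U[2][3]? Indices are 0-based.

k=0: U[0][0]=3
  eliminate (1,0): mult=1, new row 1: (0, 4, 2, 3); set L[1][0]=1
  eliminate (2,0): mult=2, new row 2: (0, 3, 1, 1); set L[2][0]=2
  eliminate (3,0): mult=1, new row 3: (0, 2, 3, 3); set L[3][0]=1

U[2][3] = 1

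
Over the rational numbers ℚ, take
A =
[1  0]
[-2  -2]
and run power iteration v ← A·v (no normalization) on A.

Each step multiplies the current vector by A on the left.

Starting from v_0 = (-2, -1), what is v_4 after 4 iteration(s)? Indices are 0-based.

v_0 = (-2, -1).
v_1 = A·v_0 = (-2, 6).
v_2 = A·v_1 = (-2, -8).
v_3 = A·v_2 = (-2, 20).
v_4 = A·v_3 = (-2, -36).

v_4 = (-2, -36)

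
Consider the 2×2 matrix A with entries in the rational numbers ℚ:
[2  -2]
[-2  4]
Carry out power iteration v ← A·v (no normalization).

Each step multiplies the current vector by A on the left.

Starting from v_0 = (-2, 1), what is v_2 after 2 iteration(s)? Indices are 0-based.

v_0 = (-2, 1).
v_1 = A·v_0 = (-6, 8).
v_2 = A·v_1 = (-28, 44).

v_2 = (-28, 44)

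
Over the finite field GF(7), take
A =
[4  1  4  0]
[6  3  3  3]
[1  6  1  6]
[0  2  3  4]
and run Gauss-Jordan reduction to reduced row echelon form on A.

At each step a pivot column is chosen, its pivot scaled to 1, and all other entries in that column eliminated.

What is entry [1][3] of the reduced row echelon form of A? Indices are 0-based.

[1] R0 /= 4  ⇒  (1, 2, 1, 0)
     R1 -= 6·R0  ⇒  (0, 5, 4, 3)
     R2 -= 1·R0  ⇒  (0, 4, 0, 6)
[2] R1 /= 5  ⇒  (0, 1, 5, 2)
     R0 -= 2·R1  ⇒  (1, 0, 5, 3)
     R2 -= 4·R1  ⇒  (0, 0, 1, 5)
     R3 -= 2·R1  ⇒  (0, 0, 0, 0)
[3] R2 /= 1  ⇒  (0, 0, 1, 5)
     R0 -= 5·R2  ⇒  (1, 0, 0, 6)
     R1 -= 5·R2  ⇒  (0, 1, 0, 5)
column 3 empty below row 3

M[1][3] = 5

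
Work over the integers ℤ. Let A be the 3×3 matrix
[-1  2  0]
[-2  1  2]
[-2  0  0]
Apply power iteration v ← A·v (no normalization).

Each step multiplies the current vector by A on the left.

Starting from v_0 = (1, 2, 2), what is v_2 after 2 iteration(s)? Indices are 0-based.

v_2 = (5, -6, -6)

v_0 = (1, 2, 2).
v_1 = A·v_0 = (3, 4, -2).
v_2 = A·v_1 = (5, -6, -6).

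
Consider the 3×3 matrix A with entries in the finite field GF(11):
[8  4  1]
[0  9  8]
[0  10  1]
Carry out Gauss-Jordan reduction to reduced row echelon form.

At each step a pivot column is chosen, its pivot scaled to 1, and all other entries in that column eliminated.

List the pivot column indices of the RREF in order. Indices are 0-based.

pivot columns: 0, 1, 2

step 1: normalize row 0 (÷8) = (1, 6, 7)
step 2: normalize row 1 (÷9) = (0, 1, 7)
  row 0: subtract 6×row1 = (1, 0, 9)
  row 2: subtract 10×row1 = (0, 0, 8)
step 3: normalize row 2 (÷8) = (0, 0, 1)
  row 0: subtract 9×row2 = (1, 0, 0)
  row 1: subtract 7×row2 = (0, 1, 0)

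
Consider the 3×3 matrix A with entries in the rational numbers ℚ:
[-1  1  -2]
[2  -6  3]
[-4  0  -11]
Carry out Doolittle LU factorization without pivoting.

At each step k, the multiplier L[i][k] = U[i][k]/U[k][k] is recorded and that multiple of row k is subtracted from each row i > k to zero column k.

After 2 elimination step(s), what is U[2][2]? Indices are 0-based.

U[2][2] = -2

[col 0] pivot -1
  R1 -= -2*R0 → (0, -4, -1)  (L[1][0] := -2)
  R2 -= 4*R0 → (0, -4, -3)  (L[2][0] := 4)
[col 1] pivot -4
  R2 -= 1*R1 → (0, 0, -2)  (L[2][1] := 1)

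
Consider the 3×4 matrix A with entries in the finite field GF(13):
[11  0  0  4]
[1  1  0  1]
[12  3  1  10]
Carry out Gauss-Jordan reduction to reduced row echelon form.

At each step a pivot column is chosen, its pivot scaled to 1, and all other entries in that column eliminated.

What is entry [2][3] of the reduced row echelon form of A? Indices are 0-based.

M[2][3] = 12

[1] R0 /= 11  ⇒  (1, 0, 0, 11)
     R1 -= 1·R0  ⇒  (0, 1, 0, 3)
     R2 -= 12·R0  ⇒  (0, 3, 1, 8)
[2] R1 /= 1  ⇒  (0, 1, 0, 3)
     R2 -= 3·R1  ⇒  (0, 0, 1, 12)
[3] R2 /= 1  ⇒  (0, 0, 1, 12)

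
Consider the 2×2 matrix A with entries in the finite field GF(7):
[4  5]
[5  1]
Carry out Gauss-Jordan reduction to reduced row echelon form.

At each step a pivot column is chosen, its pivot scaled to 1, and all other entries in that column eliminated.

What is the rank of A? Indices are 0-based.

rank = 1

pivot(0,0)=4: scale R0 → (1, 3)
  clear (1,0): R1 −= (5)R0 → (0, 0)
col 1: no nonzero at/below row 1; advance.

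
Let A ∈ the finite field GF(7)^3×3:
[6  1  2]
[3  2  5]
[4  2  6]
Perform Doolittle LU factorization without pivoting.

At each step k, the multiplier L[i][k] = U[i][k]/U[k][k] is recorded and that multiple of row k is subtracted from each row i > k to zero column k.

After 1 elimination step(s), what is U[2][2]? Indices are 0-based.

U[2][2] = 0

Step 1: pivot at (0,0) is 6.
  row1 ← row1 − (4)·row0  ⇒  L[1][0]=4, U row1=(0, 5, 4)
  row2 ← row2 − (3)·row0  ⇒  L[2][0]=3, U row2=(0, 6, 0)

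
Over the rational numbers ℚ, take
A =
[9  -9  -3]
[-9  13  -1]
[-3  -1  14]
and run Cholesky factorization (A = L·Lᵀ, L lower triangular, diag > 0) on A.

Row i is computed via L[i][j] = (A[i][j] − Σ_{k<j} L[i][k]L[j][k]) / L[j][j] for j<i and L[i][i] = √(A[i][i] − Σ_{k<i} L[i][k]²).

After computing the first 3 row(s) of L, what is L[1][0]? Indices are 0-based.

Step 1: L[0][0] = √(9) = 3.
  L[1][0] = (-9) / L[0][0] = -3.
Step 2: L[1][1] = √(4) = 2.
  L[2][0] = (-3) / L[0][0] = -1.
  L[2][1] = (-4) / L[1][1] = -2.
Step 3: L[2][2] = √(9) = 3.

L[1][0] = -3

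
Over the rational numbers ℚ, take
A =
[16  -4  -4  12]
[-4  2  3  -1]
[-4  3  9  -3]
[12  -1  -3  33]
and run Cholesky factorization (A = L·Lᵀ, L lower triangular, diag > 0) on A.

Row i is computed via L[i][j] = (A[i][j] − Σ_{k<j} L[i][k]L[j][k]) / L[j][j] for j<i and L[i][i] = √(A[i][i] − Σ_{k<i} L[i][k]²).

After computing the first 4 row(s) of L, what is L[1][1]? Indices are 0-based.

Step 1: L[0][0] = √(16) = 4.
  L[1][0] = (-4) / L[0][0] = -1.
Step 2: L[1][1] = √(1) = 1.
  L[2][0] = (-4) / L[0][0] = -1.
  L[2][1] = (2) / L[1][1] = 2.
Step 3: L[2][2] = √(4) = 2.
  L[3][0] = (12) / L[0][0] = 3.
  L[3][1] = (2) / L[1][1] = 2.
  L[3][2] = (-4) / L[2][2] = -2.
Step 4: L[3][3] = √(16) = 4.

L[1][1] = 1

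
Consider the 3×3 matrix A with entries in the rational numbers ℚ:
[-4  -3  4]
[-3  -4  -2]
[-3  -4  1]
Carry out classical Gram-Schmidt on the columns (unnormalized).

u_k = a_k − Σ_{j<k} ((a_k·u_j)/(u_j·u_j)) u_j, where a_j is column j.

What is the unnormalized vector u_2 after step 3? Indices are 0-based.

Step 1: u_0 = a_0 = (-4, -3, -3).
Step 2: u_1 = a_1 − (18/17)·u_0 = (21/17, -14/17, -14/17).
Step 3: u_2 = a_2 − (-13/34)·u_0 − (2)·u_1 = (0, -3/2, 3/2).

u_2 = (0, -3/2, 3/2)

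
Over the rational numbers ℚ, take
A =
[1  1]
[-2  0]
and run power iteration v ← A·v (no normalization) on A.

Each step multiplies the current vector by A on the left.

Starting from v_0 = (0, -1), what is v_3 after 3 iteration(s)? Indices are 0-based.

v_3 = (1, 2)

v_0 = (0, -1).
v_1 = A·v_0 = (-1, 0).
v_2 = A·v_1 = (-1, 2).
v_3 = A·v_2 = (1, 2).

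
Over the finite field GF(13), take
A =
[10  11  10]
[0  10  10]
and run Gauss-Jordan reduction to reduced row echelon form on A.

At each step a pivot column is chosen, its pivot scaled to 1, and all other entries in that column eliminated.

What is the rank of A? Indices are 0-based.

rank = 2

pivot(0,0)=10: scale R0 → (1, 5, 1)
pivot(1,1)=10: scale R1 → (0, 1, 1)
  clear (0,1): R0 −= (5)R1 → (1, 0, 9)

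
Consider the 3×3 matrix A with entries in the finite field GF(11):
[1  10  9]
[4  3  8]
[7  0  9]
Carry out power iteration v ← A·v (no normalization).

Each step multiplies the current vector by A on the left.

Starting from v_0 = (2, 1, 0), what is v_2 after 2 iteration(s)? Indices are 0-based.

v_0 = (2, 1, 0).
v_1 = A·v_0 = (1, 0, 3).
v_2 = A·v_1 = (6, 6, 1).

v_2 = (6, 6, 1)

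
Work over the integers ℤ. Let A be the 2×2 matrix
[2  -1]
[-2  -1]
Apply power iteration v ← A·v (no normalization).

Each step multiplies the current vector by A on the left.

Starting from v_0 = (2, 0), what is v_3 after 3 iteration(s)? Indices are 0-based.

v_0 = (2, 0).
v_1 = A·v_0 = (4, -4).
v_2 = A·v_1 = (12, -4).
v_3 = A·v_2 = (28, -20).

v_3 = (28, -20)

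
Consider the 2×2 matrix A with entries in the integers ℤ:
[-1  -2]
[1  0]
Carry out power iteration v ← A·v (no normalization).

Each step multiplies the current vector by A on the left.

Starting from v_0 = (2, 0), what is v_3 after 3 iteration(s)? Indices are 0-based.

v_3 = (6, -2)

v_0 = (2, 0).
v_1 = A·v_0 = (-2, 2).
v_2 = A·v_1 = (-2, -2).
v_3 = A·v_2 = (6, -2).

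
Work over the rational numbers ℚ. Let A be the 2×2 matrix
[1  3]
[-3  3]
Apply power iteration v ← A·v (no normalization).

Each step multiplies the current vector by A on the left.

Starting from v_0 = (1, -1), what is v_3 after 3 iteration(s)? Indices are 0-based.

v_0 = (1, -1).
v_1 = A·v_0 = (-2, -6).
v_2 = A·v_1 = (-20, -12).
v_3 = A·v_2 = (-56, 24).

v_3 = (-56, 24)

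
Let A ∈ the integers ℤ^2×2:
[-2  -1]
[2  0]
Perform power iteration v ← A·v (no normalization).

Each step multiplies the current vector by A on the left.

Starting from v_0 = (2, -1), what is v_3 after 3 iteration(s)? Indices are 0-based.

v_3 = (2, 4)

v_0 = (2, -1).
v_1 = A·v_0 = (-3, 4).
v_2 = A·v_1 = (2, -6).
v_3 = A·v_2 = (2, 4).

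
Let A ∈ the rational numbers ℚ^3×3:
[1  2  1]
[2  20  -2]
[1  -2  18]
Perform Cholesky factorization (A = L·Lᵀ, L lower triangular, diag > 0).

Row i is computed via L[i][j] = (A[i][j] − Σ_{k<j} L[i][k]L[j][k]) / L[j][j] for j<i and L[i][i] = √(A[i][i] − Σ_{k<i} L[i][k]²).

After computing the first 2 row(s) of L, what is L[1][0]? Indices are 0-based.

L[1][0] = 2

Step 1: L[0][0] = √(1) = 1.
  L[1][0] = (2) / L[0][0] = 2.
Step 2: L[1][1] = √(16) = 4.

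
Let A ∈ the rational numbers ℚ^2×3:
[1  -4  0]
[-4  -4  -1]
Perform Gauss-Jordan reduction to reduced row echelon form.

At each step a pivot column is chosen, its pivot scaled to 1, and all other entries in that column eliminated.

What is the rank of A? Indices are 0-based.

step 1: normalize row 0 (÷1) = (1, -4, 0)
  row 1: subtract -4×row0 = (0, -20, -1)
step 2: normalize row 1 (÷-20) = (0, 1, 1/20)
  row 0: subtract -4×row1 = (1, 0, 1/5)

rank = 2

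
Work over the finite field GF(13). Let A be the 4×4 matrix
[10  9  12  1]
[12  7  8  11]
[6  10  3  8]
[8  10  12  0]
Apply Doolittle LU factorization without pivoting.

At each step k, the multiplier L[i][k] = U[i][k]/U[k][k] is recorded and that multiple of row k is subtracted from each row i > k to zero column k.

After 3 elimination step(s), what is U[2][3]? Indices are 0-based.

k=0: U[0][0]=10
  eliminate (1,0): mult=9, new row 1: (0, 4, 4, 2); set L[1][0]=9
  eliminate (2,0): mult=11, new row 2: (0, 2, 1, 10); set L[2][0]=11
  eliminate (3,0): mult=6, new row 3: (0, 8, 5, 7); set L[3][0]=6
k=1: U[1][1]=4
  eliminate (2,1): mult=7, new row 2: (0, 0, 12, 9); set L[2][1]=7
  eliminate (3,1): mult=2, new row 3: (0, 0, 10, 3); set L[3][1]=2
k=2: U[2][2]=12
  eliminate (3,2): mult=3, new row 3: (0, 0, 0, 2); set L[3][2]=3

U[2][3] = 9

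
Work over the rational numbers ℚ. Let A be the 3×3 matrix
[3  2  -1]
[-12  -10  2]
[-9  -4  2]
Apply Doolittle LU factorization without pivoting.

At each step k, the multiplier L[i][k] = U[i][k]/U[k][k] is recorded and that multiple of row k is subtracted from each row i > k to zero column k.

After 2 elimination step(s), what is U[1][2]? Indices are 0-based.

[col 0] pivot 3
  R1 -= -4*R0 → (0, -2, -2)  (L[1][0] := -4)
  R2 -= -3*R0 → (0, 2, -1)  (L[2][0] := -3)
[col 1] pivot -2
  R2 -= -1*R1 → (0, 0, -3)  (L[2][1] := -1)

U[1][2] = -2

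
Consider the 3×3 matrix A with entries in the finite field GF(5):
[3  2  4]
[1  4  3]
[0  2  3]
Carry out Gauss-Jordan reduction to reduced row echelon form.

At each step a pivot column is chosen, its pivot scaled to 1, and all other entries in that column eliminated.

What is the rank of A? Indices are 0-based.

step 1: normalize row 0 (÷3) = (1, 4, 3)
  row 1: subtract 1×row0 = (0, 0, 0)
step 2: exchange rows 1,2
step 2: normalize row 1 (÷2) = (0, 1, 4)
  row 0: subtract 4×row1 = (1, 0, 2)
skip col 2 (zero from row 2)

rank = 2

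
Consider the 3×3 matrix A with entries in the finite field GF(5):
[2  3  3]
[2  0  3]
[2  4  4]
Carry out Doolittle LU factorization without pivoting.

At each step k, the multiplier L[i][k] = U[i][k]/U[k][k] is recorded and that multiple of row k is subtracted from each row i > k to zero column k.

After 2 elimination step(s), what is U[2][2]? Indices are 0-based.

U[2][2] = 1

Step 1: pivot at (0,0) is 2.
  row1 ← row1 − (1)·row0  ⇒  L[1][0]=1, U row1=(0, 2, 0)
  row2 ← row2 − (1)·row0  ⇒  L[2][0]=1, U row2=(0, 1, 1)
Step 2: pivot at (1,1) is 2.
  row2 ← row2 − (3)·row1  ⇒  L[2][1]=3, U row2=(0, 0, 1)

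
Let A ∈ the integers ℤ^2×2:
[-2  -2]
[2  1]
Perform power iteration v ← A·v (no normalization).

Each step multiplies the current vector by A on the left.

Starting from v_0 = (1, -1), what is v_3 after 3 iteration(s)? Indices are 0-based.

v_0 = (1, -1).
v_1 = A·v_0 = (0, 1).
v_2 = A·v_1 = (-2, 1).
v_3 = A·v_2 = (2, -3).

v_3 = (2, -3)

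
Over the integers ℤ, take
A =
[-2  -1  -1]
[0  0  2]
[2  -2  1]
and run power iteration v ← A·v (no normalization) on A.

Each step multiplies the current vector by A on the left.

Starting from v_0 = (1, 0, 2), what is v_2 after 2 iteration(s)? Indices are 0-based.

v_0 = (1, 0, 2).
v_1 = A·v_0 = (-4, 4, 4).
v_2 = A·v_1 = (0, 8, -12).

v_2 = (0, 8, -12)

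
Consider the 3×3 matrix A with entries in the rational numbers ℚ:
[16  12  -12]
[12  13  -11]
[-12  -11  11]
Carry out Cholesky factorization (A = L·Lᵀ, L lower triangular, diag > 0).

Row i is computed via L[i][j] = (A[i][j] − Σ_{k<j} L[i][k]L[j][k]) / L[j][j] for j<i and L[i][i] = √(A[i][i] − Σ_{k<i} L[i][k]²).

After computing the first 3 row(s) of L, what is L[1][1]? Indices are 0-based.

Step 1: L[0][0] = √(16) = 4.
  L[1][0] = (12) / L[0][0] = 3.
Step 2: L[1][1] = √(4) = 2.
  L[2][0] = (-12) / L[0][0] = -3.
  L[2][1] = (-2) / L[1][1] = -1.
Step 3: L[2][2] = √(1) = 1.

L[1][1] = 2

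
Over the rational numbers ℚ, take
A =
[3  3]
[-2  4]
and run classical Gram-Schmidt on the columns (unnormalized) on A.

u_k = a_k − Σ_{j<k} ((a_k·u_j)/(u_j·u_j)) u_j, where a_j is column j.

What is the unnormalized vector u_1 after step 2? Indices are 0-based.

Step 1: u_0 = a_0 = (3, -2).
Step 2: u_1 = a_1 − (1/13)·u_0 = (36/13, 54/13).

u_1 = (36/13, 54/13)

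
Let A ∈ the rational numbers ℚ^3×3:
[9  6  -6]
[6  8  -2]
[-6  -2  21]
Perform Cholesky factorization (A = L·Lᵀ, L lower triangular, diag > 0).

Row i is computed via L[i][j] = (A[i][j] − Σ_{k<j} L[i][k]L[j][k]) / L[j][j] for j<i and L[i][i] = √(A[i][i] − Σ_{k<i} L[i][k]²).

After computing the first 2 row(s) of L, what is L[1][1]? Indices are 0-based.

Step 1: L[0][0] = √(9) = 3.
  L[1][0] = (6) / L[0][0] = 2.
Step 2: L[1][1] = √(4) = 2.

L[1][1] = 2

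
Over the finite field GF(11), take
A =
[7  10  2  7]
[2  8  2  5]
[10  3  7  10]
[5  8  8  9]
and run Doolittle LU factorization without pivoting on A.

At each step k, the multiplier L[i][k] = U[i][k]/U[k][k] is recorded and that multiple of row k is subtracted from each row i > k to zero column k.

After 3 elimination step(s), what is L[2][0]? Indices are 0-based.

[col 0] pivot 7
  R1 -= 5*R0 → (0, 2, 3, 3)  (L[1][0] := 5)
  R2 -= 3*R0 → (0, 6, 1, 0)  (L[2][0] := 3)
  R3 -= 7*R0 → (0, 4, 5, 4)  (L[3][0] := 7)
[col 1] pivot 2
  R2 -= 3*R1 → (0, 0, 3, 2)  (L[2][1] := 3)
  R3 -= 2*R1 → (0, 0, 10, 9)  (L[3][1] := 2)
[col 2] pivot 3
  R3 -= 7*R2 → (0, 0, 0, 6)  (L[3][2] := 7)

L[2][0] = 3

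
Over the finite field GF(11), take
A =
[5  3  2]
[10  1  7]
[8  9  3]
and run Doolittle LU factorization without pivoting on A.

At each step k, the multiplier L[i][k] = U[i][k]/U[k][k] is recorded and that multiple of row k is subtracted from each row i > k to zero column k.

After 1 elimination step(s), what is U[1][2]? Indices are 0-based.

k=0: U[0][0]=5
  eliminate (1,0): mult=2, new row 1: (0, 6, 3); set L[1][0]=2
  eliminate (2,0): mult=6, new row 2: (0, 2, 2); set L[2][0]=6

U[1][2] = 3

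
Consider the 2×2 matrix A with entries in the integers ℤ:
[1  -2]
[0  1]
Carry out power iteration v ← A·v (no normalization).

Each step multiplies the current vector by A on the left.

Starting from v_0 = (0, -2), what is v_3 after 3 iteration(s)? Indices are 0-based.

v_3 = (12, -2)

v_0 = (0, -2).
v_1 = A·v_0 = (4, -2).
v_2 = A·v_1 = (8, -2).
v_3 = A·v_2 = (12, -2).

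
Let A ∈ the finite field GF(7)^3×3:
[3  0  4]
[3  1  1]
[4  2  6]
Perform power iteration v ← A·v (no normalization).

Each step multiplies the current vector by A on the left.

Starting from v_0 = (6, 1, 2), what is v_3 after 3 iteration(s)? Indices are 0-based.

v_0 = (6, 1, 2).
v_1 = A·v_0 = (5, 0, 3).
v_2 = A·v_1 = (6, 4, 3).
v_3 = A·v_2 = (2, 4, 1).

v_3 = (2, 4, 1)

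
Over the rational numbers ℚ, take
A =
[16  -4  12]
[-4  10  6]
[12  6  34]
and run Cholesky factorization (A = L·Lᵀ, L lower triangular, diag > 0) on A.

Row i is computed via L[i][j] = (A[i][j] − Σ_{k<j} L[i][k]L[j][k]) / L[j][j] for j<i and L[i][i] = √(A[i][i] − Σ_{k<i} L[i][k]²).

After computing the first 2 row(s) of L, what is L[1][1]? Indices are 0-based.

L[1][1] = 3

Step 1: L[0][0] = √(16) = 4.
  L[1][0] = (-4) / L[0][0] = -1.
Step 2: L[1][1] = √(9) = 3.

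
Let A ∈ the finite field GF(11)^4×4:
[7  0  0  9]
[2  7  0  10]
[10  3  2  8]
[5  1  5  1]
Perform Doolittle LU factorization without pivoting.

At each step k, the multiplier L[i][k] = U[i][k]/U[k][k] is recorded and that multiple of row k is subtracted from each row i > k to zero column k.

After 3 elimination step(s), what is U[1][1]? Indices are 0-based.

Step 1: pivot at (0,0) is 7.
  row1 ← row1 − (5)·row0  ⇒  L[1][0]=5, U row1=(0, 7, 0, 9)
  row2 ← row2 − (3)·row0  ⇒  L[2][0]=3, U row2=(0, 3, 2, 3)
  row3 ← row3 − (7)·row0  ⇒  L[3][0]=7, U row3=(0, 1, 5, 4)
Step 2: pivot at (1,1) is 7.
  row2 ← row2 − (2)·row1  ⇒  L[2][1]=2, U row2=(0, 0, 2, 7)
  row3 ← row3 − (8)·row1  ⇒  L[3][1]=8, U row3=(0, 0, 5, 9)
Step 3: pivot at (2,2) is 2.
  row3 ← row3 − (8)·row2  ⇒  L[3][2]=8, U row3=(0, 0, 0, 8)

U[1][1] = 7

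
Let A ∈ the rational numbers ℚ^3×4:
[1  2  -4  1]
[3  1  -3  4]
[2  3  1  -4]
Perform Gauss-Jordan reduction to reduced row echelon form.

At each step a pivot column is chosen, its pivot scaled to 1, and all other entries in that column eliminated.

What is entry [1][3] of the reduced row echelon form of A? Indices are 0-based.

step 1: normalize row 0 (÷1) = (1, 2, -4, 1)
  row 1: subtract 3×row0 = (0, -5, 9, 1)
  row 2: subtract 2×row0 = (0, -1, 9, -6)
step 2: normalize row 1 (÷-5) = (0, 1, -9/5, -1/5)
  row 0: subtract 2×row1 = (1, 0, -2/5, 7/5)
  row 2: subtract -1×row1 = (0, 0, 36/5, -31/5)
step 3: normalize row 2 (÷36/5) = (0, 0, 1, -31/36)
  row 0: subtract -2/5×row2 = (1, 0, 0, 19/18)
  row 1: subtract -9/5×row2 = (0, 1, 0, -7/4)

M[1][3] = -7/4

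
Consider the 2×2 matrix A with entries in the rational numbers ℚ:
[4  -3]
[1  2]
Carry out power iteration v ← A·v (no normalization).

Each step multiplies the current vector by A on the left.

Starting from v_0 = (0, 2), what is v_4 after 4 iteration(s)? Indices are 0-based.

v_0 = (0, 2).
v_1 = A·v_0 = (-6, 4).
v_2 = A·v_1 = (-36, 2).
v_3 = A·v_2 = (-150, -32).
v_4 = A·v_3 = (-504, -214).

v_4 = (-504, -214)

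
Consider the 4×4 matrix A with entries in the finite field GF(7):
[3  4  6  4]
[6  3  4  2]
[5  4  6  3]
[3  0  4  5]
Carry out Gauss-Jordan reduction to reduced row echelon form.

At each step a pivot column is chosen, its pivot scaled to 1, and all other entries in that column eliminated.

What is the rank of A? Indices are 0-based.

[1] R0 /= 3  ⇒  (1, 6, 2, 6)
     R1 -= 6·R0  ⇒  (0, 2, 6, 1)
     R2 -= 5·R0  ⇒  (0, 2, 3, 1)
     R3 -= 3·R0  ⇒  (0, 3, 5, 1)
[2] R1 /= 2  ⇒  (0, 1, 3, 4)
     R0 -= 6·R1  ⇒  (1, 0, 5, 3)
     R2 -= 2·R1  ⇒  (0, 0, 4, 0)
     R3 -= 3·R1  ⇒  (0, 0, 3, 3)
[3] R2 /= 4  ⇒  (0, 0, 1, 0)
     R0 -= 5·R2  ⇒  (1, 0, 0, 3)
     R1 -= 3·R2  ⇒  (0, 1, 0, 4)
     R3 -= 3·R2  ⇒  (0, 0, 0, 3)
[4] R3 /= 3  ⇒  (0, 0, 0, 1)
     R0 -= 3·R3  ⇒  (1, 0, 0, 0)
     R1 -= 4·R3  ⇒  (0, 1, 0, 0)

rank = 4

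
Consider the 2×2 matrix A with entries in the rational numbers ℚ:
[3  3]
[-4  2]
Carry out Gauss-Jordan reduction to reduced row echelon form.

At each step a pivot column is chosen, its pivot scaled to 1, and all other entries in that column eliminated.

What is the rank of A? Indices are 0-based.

step 1: normalize row 0 (÷3) = (1, 1)
  row 1: subtract -4×row0 = (0, 6)
step 2: normalize row 1 (÷6) = (0, 1)
  row 0: subtract 1×row1 = (1, 0)

rank = 2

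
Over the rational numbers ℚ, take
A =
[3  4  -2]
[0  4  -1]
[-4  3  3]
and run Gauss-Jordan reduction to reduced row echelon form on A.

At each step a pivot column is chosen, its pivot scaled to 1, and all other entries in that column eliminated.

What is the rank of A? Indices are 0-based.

rank = 3

[1] R0 /= 3  ⇒  (1, 4/3, -2/3)
     R2 -= -4·R0  ⇒  (0, 25/3, 1/3)
[2] R1 /= 4  ⇒  (0, 1, -1/4)
     R0 -= 4/3·R1  ⇒  (1, 0, -1/3)
     R2 -= 25/3·R1  ⇒  (0, 0, 29/12)
[3] R2 /= 29/12  ⇒  (0, 0, 1)
     R0 -= -1/3·R2  ⇒  (1, 0, 0)
     R1 -= -1/4·R2  ⇒  (0, 1, 0)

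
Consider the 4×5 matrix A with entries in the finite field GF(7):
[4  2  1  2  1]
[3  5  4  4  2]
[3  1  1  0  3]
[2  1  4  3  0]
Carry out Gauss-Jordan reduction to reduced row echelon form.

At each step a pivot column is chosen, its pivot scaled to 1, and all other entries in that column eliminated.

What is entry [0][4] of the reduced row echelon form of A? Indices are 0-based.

pivot(0,0)=4: scale R0 → (1, 4, 2, 4, 2)
  clear (1,0): R1 −= (3)R0 → (0, 0, 5, 6, 3)
  clear (2,0): R2 −= (3)R0 → (0, 3, 2, 2, 4)
  clear (3,0): R3 −= (2)R0 → (0, 0, 0, 2, 3)
pivot(1,1): swap R1↔R2
pivot(1,1)=3: scale R1 → (0, 1, 3, 3, 6)
  clear (0,1): R0 −= (4)R1 → (1, 0, 4, 6, 6)
pivot(2,2)=5: scale R2 → (0, 0, 1, 4, 2)
  clear (0,2): R0 −= (4)R2 → (1, 0, 0, 4, 5)
  clear (1,2): R1 −= (3)R2 → (0, 1, 0, 5, 0)
pivot(3,3)=2: scale R3 → (0, 0, 0, 1, 5)
  clear (0,3): R0 −= (4)R3 → (1, 0, 0, 0, 6)
  clear (1,3): R1 −= (5)R3 → (0, 1, 0, 0, 3)
  clear (2,3): R2 −= (4)R3 → (0, 0, 1, 0, 3)

M[0][4] = 6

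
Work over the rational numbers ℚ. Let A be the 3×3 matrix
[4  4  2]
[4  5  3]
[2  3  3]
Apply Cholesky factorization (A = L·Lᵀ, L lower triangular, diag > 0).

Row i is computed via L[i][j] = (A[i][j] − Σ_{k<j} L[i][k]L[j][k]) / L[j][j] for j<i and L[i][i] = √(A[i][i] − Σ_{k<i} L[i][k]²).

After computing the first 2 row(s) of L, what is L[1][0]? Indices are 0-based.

Step 1: L[0][0] = √(4) = 2.
  L[1][0] = (4) / L[0][0] = 2.
Step 2: L[1][1] = √(1) = 1.

L[1][0] = 2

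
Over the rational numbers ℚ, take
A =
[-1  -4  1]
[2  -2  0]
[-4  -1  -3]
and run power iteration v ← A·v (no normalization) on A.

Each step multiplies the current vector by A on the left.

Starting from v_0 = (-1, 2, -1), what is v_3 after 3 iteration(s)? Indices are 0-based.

v_0 = (-1, 2, -1).
v_1 = A·v_0 = (-8, -6, 5).
v_2 = A·v_1 = (37, -4, 23).
v_3 = A·v_2 = (2, 82, -213).

v_3 = (2, 82, -213)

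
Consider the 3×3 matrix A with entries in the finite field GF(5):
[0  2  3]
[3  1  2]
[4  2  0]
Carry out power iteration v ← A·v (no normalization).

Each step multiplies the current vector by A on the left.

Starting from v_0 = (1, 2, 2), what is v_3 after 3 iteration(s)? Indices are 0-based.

v_0 = (1, 2, 2).
v_1 = A·v_0 = (0, 4, 3).
v_2 = A·v_1 = (2, 0, 3).
v_3 = A·v_2 = (4, 2, 3).

v_3 = (4, 2, 3)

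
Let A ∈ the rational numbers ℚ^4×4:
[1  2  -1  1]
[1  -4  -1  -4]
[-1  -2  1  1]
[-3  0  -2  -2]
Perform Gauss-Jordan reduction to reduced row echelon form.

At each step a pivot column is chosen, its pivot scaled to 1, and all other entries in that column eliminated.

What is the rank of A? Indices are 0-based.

pivot(0,0)=1: scale R0 → (1, 2, -1, 1)
  clear (1,0): R1 −= (1)R0 → (0, -6, 0, -5)
  clear (2,0): R2 −= (-1)R0 → (0, 0, 0, 2)
  clear (3,0): R3 −= (-3)R0 → (0, 6, -5, 1)
pivot(1,1)=-6: scale R1 → (0, 1, 0, 5/6)
  clear (0,1): R0 −= (2)R1 → (1, 0, -1, -2/3)
  clear (3,1): R3 −= (6)R1 → (0, 0, -5, -4)
pivot(2,2): swap R2↔R3
pivot(2,2)=-5: scale R2 → (0, 0, 1, 4/5)
  clear (0,2): R0 −= (-1)R2 → (1, 0, 0, 2/15)
pivot(3,3)=2: scale R3 → (0, 0, 0, 1)
  clear (0,3): R0 −= (2/15)R3 → (1, 0, 0, 0)
  clear (1,3): R1 −= (5/6)R3 → (0, 1, 0, 0)
  clear (2,3): R2 −= (4/5)R3 → (0, 0, 1, 0)

rank = 4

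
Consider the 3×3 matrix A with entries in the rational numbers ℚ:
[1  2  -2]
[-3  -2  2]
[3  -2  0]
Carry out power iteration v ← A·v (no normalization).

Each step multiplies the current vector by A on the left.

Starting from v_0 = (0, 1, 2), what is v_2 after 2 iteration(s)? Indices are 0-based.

v_2 = (6, -2, -10)

v_0 = (0, 1, 2).
v_1 = A·v_0 = (-2, 2, -2).
v_2 = A·v_1 = (6, -2, -10).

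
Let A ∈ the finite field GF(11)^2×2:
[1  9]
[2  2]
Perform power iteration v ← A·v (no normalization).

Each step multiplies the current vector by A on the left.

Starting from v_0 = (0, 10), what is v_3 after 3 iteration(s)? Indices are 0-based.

v_3 = (6, 1)

v_0 = (0, 10).
v_1 = A·v_0 = (2, 9).
v_2 = A·v_1 = (6, 0).
v_3 = A·v_2 = (6, 1).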